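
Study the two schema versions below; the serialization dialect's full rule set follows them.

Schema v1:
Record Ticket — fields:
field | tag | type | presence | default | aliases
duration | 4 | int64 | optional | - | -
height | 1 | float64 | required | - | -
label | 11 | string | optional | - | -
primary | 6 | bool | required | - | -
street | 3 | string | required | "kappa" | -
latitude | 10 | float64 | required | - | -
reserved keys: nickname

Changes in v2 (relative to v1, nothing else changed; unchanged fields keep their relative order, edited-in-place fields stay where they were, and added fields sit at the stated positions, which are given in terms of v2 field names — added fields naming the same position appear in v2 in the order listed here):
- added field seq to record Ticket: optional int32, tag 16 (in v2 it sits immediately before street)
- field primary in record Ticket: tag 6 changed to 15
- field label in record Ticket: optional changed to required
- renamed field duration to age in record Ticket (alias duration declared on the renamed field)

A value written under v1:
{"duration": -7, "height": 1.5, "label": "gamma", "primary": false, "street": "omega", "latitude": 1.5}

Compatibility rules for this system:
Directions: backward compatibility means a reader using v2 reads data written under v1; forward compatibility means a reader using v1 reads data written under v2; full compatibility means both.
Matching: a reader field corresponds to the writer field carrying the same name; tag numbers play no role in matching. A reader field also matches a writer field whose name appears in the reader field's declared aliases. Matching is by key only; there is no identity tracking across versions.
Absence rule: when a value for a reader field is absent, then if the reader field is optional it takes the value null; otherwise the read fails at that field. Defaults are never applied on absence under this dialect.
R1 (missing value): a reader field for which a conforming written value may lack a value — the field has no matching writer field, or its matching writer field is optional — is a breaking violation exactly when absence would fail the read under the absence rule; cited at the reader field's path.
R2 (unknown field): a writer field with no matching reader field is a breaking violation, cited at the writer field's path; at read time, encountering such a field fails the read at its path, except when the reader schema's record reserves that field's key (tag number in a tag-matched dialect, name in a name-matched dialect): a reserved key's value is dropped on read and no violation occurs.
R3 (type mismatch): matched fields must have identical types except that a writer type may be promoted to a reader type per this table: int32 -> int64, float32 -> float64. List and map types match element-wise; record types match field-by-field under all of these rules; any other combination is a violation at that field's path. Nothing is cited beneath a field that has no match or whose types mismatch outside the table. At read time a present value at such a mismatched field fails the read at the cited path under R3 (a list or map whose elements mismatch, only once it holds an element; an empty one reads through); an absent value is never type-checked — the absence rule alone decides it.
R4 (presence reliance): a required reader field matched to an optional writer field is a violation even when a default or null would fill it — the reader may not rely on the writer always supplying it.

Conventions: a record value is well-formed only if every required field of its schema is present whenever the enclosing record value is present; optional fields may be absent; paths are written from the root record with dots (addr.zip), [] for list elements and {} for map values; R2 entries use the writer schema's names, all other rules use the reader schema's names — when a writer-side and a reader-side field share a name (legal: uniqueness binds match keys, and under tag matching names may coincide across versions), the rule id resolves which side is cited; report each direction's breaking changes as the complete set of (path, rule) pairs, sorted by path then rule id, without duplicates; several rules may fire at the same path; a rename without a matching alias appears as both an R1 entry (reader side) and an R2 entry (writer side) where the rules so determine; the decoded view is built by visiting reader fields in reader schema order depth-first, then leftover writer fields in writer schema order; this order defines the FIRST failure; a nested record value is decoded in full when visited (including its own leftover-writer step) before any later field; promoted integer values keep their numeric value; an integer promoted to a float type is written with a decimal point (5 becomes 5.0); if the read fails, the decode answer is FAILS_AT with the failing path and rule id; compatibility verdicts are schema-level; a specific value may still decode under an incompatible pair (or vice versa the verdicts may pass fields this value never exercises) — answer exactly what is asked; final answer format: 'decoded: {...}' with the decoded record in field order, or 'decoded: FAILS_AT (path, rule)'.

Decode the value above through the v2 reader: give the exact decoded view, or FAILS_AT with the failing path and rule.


arrows below run writer -> reader for Ticket
decode (reader v2):
  age := -7 (from writer duration)
  height := 1.5
  label := "gamma"
  primary := false
  seq := null (not supplied -> null)
  street := "omega"
  latitude := 1.5
  => decoded: {"age": -7, "height": 1.5, "label": "gamma", "primary": false, "seq": null, "street": "omega", "latitude": 1.5}
the other Ticket changes do not affect what is asked:
  field primary in record Ticket: tag 6 changed to 15 -> triggers nothing under the printed rules; the Ticket answer is the same either way
  field label in record Ticket: optional changed to required -> shifts the Ticket verdicts, not this decode

decoded: {"age": -7, "height": 1.5, "label": "gamma", "primary": false, "seq": null, "street": "omega", "latitude": 1.5}


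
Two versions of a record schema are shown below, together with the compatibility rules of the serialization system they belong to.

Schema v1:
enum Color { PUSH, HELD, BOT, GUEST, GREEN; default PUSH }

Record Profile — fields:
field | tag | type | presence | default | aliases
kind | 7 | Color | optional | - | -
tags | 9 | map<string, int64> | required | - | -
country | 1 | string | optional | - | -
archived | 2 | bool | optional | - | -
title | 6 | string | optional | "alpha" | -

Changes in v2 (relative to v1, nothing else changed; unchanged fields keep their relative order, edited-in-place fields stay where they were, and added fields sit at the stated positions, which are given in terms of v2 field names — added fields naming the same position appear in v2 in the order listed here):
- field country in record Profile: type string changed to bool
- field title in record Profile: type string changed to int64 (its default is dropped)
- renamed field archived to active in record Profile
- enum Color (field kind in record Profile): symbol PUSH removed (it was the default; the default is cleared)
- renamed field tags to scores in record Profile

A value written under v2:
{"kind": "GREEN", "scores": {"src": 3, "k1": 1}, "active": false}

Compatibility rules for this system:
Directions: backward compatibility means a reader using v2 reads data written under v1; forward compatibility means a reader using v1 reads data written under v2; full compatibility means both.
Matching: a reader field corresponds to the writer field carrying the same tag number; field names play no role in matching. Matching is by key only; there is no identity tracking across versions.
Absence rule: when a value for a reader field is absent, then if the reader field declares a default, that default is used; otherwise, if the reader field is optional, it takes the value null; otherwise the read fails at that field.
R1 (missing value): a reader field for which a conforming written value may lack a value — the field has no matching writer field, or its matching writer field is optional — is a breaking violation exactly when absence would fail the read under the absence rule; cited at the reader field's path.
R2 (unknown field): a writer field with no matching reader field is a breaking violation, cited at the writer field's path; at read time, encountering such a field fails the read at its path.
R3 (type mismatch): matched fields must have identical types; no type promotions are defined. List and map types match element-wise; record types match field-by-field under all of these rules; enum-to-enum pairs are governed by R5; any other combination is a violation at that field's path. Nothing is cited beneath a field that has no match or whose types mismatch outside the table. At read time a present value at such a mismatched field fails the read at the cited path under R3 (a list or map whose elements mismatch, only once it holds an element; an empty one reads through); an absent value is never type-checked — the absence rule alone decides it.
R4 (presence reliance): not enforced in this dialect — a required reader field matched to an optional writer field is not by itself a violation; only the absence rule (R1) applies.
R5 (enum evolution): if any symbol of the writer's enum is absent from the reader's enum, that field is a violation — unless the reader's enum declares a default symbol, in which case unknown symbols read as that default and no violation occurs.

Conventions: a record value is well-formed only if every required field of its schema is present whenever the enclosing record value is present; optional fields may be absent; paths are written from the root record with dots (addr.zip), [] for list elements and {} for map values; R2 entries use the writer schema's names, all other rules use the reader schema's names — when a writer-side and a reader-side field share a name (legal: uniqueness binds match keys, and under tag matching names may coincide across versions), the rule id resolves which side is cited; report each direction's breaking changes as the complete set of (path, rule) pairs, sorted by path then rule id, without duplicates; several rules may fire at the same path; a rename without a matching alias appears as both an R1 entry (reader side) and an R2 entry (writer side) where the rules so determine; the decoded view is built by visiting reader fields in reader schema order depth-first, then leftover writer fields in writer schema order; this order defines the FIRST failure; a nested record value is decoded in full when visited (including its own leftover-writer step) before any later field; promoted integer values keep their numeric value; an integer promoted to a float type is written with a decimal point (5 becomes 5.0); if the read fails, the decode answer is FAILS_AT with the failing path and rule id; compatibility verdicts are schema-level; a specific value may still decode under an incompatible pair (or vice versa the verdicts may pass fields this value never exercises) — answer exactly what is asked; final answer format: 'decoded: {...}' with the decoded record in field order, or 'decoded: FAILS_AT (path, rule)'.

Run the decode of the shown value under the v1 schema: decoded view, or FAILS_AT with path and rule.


each type pair in Profile: writer, then reader
decoding the Profile value with the v1 reader:
  kind := "GREEN"
  tags := {"src": 3, "k1": 1} (from writer scores)
  country := null (absent, optional -> null)
  archived := false (from writer active)
  title := "alpha" (absent -> default)
  => decoded: {"kind": "GREEN", "tags": {"src": 3, "k1": 1}, "country": null, "archived": false, "title": "alpha"}
ruling out the remaining Profile differences:
  field country in record Profile: type string changed to bool -> affects the rule determinations only; this particular Profile value decodes identically
  field title in record Profile: type string changed to int64 (its default is dropped) -> affects the rule determinations only; this particular Profile value decodes identically
  renamed field archived to active in record Profile -> fires no rule on Profile under this dialect and leaves the result unchanged
  enum Color (field kind in record Profile): symbol PUSH removed (it was the default; the default is cleared) -> affects the rule determinations only; this particular Profile value decodes identically
  renamed field tags to scores in record Profile -> fires no rule on Profile under this dialect and leaves the result unchanged

decoded: {"kind": "GREEN", "tags": {"src": 3, "k1": 1}, "country": null, "archived": false, "title": "alpha"}


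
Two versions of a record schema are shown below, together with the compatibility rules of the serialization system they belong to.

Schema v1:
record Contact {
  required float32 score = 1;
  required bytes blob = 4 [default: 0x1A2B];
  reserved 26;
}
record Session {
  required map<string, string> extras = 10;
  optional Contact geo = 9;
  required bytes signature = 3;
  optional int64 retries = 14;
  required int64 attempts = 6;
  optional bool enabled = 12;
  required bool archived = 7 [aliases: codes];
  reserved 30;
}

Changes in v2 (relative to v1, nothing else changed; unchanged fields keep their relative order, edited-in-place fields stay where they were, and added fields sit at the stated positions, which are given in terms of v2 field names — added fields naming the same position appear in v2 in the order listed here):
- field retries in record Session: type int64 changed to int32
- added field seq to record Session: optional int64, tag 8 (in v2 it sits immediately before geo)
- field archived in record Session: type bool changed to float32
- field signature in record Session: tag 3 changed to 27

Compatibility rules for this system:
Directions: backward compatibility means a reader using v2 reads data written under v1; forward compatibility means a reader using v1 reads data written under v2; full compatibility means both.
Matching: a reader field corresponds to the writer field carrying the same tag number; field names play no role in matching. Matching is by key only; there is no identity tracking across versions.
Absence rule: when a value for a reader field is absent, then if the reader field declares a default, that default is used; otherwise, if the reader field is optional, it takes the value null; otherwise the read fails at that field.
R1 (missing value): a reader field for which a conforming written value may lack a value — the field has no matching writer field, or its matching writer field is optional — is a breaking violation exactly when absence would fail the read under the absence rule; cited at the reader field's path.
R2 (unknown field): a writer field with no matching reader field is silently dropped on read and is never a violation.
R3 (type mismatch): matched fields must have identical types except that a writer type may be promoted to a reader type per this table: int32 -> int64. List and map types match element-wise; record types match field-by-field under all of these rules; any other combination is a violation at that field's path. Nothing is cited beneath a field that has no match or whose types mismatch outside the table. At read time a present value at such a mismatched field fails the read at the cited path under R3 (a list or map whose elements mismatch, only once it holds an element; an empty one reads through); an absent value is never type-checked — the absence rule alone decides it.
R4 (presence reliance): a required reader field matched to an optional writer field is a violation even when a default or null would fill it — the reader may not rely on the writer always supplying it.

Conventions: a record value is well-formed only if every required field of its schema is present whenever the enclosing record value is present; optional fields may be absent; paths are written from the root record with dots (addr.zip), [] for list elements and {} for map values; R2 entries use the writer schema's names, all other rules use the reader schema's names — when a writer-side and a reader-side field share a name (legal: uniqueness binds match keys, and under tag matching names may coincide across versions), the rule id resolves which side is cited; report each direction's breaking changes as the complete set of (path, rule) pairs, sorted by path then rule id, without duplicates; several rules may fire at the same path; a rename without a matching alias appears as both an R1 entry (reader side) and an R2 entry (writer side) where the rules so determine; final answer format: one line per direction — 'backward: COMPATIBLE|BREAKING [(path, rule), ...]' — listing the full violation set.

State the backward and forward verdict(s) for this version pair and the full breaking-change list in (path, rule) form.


backward: BREAKING [(archived, R3), (retries, R3), (signature, R1)]; forward: BREAKING [(archived, R3), (signature, R1)]

in Session below, arrows point writer -> reader
backward on Session — v2 reading data written by v1:
  extras: map<string, string> -> map<string, string>, writer required; from extras
  seq has no writer counterpart
  geo: Contact -> Contact, writer optional; from geo
  signature has no writer counterpart
  retries: int64 -> int32, writer optional; from retries
  attempts: int64 -> int64, writer required; from attempts
  enabled: bool -> bool, writer optional; from enabled
  archived: bool -> float32, writer required; from archived
  writer signature: unknown to reader
  geo.score: float32 -> float32, writer required; from geo.score
  geo.blob: bytes -> bytes, writer required; from geo.blob
  rule R3 violated at archived
  rule R3 violated at retries
  rule R1 violated at signature
  => backward: BREAKING (3)
forward on Session — v1 reading data written by v2:
  extras: map<string, string> -> map<string, string>, writer required; from extras
  geo: Contact -> Contact, writer optional; from geo
  signature has no writer counterpart
  retries: int32 -> int64, writer optional; from retries
  attempts: int64 -> int64, writer required; from attempts
  enabled: bool -> bool, writer optional; from enabled
  archived: float32 -> bool, writer required; from archived
  writer seq: unknown to reader
  writer signature: unknown to reader
  geo.score: float32 -> float32, writer required; from geo.score
  geo.blob: bytes -> bytes, writer required; from geo.blob
  rule R3 violated at archived
  rule R1 violated at signature
  => forward: BREAKING (2)


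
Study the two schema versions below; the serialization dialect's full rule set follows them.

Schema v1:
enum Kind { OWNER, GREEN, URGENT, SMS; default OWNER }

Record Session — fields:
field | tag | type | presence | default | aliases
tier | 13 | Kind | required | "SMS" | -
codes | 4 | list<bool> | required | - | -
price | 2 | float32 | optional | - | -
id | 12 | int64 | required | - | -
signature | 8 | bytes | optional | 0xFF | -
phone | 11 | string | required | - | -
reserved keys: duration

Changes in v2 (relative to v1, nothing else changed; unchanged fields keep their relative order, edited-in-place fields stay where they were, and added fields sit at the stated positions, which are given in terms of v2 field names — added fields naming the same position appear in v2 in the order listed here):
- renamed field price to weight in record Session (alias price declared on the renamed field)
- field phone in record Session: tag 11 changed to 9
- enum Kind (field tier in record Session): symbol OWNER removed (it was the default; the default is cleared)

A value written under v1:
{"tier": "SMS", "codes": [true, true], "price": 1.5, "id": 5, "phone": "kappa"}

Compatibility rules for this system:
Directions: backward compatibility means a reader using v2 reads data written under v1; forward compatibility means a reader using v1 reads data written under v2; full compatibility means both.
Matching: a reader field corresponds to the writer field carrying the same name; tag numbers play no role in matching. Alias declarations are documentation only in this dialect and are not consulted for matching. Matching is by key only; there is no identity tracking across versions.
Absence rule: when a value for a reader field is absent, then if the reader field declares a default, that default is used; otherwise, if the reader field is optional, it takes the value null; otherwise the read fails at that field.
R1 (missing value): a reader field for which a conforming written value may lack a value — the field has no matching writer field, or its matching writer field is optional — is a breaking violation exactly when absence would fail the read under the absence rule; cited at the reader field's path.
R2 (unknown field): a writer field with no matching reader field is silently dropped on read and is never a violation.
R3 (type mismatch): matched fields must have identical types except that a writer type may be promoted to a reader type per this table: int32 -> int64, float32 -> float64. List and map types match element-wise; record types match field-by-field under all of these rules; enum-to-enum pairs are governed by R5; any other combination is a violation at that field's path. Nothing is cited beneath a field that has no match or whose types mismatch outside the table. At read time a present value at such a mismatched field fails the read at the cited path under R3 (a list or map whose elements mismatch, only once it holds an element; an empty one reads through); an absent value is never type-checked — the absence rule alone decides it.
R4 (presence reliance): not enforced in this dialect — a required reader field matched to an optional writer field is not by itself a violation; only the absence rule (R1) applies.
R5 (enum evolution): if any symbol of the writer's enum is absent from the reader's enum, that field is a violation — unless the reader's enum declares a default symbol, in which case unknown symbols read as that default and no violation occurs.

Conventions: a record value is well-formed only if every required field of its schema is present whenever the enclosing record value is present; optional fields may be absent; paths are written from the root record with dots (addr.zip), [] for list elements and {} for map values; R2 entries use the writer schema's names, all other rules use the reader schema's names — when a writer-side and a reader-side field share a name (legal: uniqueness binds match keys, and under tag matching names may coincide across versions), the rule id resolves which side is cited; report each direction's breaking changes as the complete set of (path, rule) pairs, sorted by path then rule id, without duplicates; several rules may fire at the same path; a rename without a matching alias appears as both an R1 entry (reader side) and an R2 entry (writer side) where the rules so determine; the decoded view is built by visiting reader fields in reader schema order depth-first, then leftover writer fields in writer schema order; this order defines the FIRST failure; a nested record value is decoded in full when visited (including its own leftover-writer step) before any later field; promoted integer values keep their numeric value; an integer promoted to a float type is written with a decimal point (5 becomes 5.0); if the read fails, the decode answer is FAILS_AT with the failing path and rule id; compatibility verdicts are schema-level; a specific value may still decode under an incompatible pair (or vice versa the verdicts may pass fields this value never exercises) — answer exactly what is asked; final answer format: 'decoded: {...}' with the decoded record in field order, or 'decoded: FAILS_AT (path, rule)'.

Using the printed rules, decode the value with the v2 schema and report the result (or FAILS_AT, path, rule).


each type pair in Session: writer, then reader
migrating the Session value to v2:
  tier := "SMS"
  codes := [true, true]
  weight := null (missing; optional => null)
  id := 5
  signature := 0xFF (missing; default applied)
  phone := "kappa"
  writer price: no reader field; dropped
  => decoded: {"tier": "SMS", "codes": [true, true], "weight": null, "id": 5, "signature": 0xFF, "phone": "kappa"}
ruling out the remaining Session differences:
  field phone in record Session: tag 11 changed to 9 -> inert under this dialect — no rule fires on Session and the result does not move
  enum Kind (field tier in record Session): symbol OWNER removed (it was the default; the default is cleared) -> a verdict-level change on Session — the shown value reads the same

decoded: {"tier": "SMS", "codes": [true, true], "weight": null, "id": 5, "signature": 0xFF, "phone": "kappa"}


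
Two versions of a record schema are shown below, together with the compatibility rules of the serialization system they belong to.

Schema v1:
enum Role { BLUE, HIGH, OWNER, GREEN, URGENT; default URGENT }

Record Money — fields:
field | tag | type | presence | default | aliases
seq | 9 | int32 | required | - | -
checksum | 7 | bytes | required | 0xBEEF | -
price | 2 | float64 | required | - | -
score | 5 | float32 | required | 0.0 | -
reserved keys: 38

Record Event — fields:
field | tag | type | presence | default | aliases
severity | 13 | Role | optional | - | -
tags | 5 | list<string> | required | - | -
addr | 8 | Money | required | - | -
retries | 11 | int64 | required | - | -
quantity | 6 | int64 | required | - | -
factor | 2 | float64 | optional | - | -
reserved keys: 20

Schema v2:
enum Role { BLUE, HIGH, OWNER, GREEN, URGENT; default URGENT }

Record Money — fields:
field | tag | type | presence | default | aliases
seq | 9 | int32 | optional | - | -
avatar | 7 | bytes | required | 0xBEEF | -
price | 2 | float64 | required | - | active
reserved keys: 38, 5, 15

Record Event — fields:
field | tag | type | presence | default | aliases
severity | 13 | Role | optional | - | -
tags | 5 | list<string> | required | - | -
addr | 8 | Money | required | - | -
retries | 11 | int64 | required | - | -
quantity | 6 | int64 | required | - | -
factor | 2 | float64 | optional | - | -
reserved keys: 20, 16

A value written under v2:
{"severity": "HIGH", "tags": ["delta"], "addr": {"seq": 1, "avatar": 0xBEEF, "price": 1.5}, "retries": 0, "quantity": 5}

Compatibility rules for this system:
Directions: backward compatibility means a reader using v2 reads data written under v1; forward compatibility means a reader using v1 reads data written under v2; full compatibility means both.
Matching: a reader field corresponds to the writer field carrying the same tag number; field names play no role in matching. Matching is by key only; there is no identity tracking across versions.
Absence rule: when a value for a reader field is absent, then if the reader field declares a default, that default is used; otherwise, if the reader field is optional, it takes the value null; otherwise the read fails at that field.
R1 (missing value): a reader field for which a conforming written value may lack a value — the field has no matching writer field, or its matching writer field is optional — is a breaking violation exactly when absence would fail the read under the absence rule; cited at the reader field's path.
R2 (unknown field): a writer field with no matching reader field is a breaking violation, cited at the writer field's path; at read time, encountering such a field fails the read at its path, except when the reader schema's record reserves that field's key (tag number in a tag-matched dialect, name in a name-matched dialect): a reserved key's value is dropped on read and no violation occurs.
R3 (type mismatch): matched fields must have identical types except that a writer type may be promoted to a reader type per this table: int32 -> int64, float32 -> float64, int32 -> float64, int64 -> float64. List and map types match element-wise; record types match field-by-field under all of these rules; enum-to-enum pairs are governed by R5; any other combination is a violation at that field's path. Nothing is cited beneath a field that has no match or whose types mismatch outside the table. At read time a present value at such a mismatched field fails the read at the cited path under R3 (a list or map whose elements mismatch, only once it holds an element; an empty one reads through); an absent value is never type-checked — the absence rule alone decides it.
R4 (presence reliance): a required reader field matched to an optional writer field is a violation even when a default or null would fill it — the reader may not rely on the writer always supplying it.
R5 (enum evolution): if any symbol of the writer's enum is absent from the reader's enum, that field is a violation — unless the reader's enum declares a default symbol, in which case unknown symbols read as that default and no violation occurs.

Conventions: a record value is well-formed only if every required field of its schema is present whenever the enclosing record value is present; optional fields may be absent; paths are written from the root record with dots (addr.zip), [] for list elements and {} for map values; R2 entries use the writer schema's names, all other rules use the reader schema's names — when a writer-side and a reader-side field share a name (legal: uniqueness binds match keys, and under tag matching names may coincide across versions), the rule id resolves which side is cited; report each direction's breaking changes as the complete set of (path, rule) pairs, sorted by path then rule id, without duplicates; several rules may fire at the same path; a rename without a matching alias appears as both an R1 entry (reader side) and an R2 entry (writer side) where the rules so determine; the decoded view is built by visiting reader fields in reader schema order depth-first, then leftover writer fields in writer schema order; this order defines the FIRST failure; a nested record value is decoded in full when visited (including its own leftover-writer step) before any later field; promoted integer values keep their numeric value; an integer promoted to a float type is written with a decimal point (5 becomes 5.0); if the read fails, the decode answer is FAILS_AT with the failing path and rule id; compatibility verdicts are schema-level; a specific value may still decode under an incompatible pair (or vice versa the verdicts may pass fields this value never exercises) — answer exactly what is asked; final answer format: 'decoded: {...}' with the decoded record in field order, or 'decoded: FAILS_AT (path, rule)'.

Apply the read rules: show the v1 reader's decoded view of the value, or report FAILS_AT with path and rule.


arrows below run writer -> reader for Event
decoding the Event value with the v1 reader:
  severity := "HIGH"
  tags := ["delta"]
  addr.seq := 1
  addr.checksum := 0xBEEF (from writer avatar)
  addr.price := 1.5
  addr.score := 0.0 (absent -> default)
  retries := 0
  quantity := 5
  factor := null (absent, optional -> null)
  => decoded: {"severity": "HIGH", "tags": ["delta"], "addr": {"seq": 1, "checksum": 0xBEEF, "price": 1.5, "score": 0.0}, "retries": 0, "quantity": 5, "factor": null}
checking off the Event differences that do not matter here:
  renamed field checksum to avatar in record Money -> fires no rule on Event under this dialect and leaves the result unchanged
  field seq in record Money: required changed to optional -> shifts the Event verdicts, not this decode
  removed field score from record Money (its key 5 joins the reserved list) -> fires no rule on Event under this dialect and leaves the result unchanged

decoded: {"severity": "HIGH", "tags": ["delta"], "addr": {"seq": 1, "checksum": 0xBEEF, "price": 1.5, "score": 0.0}, "retries": 0, "quantity": 5, "factor": null}


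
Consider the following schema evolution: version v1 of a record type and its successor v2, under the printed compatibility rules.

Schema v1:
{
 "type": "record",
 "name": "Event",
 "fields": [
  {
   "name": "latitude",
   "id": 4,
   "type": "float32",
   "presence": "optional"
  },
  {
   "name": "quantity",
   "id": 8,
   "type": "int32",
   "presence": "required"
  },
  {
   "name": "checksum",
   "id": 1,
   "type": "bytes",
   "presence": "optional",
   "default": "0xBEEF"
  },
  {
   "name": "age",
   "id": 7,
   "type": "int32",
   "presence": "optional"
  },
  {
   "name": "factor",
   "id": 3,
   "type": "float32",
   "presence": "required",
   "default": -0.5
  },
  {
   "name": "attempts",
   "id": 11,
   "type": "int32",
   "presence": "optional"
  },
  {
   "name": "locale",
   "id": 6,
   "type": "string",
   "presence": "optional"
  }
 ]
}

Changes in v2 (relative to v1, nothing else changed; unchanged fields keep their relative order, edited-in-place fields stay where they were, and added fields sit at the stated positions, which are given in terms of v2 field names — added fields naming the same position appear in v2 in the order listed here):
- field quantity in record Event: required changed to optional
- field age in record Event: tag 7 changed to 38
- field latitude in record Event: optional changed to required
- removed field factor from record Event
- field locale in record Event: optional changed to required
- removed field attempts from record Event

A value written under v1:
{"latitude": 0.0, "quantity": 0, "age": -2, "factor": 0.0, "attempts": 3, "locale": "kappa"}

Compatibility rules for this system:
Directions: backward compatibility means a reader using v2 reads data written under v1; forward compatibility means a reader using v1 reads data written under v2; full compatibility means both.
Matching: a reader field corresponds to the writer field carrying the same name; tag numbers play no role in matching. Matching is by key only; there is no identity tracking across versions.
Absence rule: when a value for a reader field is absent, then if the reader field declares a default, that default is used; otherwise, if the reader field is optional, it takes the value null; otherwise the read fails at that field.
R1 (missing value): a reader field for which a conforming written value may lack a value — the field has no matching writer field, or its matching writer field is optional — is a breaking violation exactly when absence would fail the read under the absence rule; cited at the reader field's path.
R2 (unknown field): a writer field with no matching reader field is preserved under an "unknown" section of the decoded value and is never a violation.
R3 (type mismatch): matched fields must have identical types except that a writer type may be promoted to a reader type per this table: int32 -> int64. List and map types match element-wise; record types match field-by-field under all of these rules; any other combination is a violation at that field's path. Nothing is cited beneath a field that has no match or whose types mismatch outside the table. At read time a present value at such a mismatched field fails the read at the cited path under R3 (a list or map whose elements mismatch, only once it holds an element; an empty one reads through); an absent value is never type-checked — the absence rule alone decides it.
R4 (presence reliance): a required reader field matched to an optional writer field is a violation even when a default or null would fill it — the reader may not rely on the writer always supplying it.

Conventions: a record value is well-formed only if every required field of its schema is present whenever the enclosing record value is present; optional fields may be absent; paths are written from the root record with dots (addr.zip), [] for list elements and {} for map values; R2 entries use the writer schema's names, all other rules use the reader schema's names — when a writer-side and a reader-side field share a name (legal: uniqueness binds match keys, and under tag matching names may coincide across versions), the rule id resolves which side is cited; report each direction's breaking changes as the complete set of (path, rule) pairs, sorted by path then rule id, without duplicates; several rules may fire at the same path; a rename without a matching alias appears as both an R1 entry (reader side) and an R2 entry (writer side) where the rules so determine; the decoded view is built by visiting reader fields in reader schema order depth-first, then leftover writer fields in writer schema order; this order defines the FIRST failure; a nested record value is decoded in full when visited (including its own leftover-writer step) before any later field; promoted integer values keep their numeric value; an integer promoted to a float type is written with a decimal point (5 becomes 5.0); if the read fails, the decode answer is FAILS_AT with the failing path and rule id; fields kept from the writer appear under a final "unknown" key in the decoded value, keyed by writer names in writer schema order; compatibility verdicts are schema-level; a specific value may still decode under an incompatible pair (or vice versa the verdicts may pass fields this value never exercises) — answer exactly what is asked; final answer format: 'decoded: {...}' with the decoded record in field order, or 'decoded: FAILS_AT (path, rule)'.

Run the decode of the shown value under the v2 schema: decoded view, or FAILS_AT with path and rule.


decoded: {"latitude": 0.0, "quantity": 0, "checksum": 0xBEEF, "age": -2, "locale": "kappa", "unknown": {"factor": 0.0, "attempts": 3}}

in Event below, arrows point writer -> reader
decoding the Event value with the v2 reader:
  latitude := 0.0
  quantity := 0
  checksum := 0xBEEF (absent -> default)
  age := -2
  locale := "kappa"
  writer factor: kept under "unknown"
  writer attempts: kept under "unknown"
  => decoded: {"latitude": 0.0, "quantity": 0, "checksum": 0xBEEF, "age": -2, "locale": "kappa", "unknown": {"factor": 0.0, "attempts": 3}}
ruling out the remaining Event differences:
  field quantity in record Event: required changed to optional -> schema-level compatibility only; this Event value's decode is unchanged
  field age in record Event: tag 7 changed to 38 -> no rule fires on it and the decoded Event view is identical with or without it
  field latitude in record Event: optional changed to required -> schema-level compatibility only; this Event value's decode is unchanged
  field locale in record Event: optional changed to required -> schema-level compatibility only; this Event value's decode is unchanged


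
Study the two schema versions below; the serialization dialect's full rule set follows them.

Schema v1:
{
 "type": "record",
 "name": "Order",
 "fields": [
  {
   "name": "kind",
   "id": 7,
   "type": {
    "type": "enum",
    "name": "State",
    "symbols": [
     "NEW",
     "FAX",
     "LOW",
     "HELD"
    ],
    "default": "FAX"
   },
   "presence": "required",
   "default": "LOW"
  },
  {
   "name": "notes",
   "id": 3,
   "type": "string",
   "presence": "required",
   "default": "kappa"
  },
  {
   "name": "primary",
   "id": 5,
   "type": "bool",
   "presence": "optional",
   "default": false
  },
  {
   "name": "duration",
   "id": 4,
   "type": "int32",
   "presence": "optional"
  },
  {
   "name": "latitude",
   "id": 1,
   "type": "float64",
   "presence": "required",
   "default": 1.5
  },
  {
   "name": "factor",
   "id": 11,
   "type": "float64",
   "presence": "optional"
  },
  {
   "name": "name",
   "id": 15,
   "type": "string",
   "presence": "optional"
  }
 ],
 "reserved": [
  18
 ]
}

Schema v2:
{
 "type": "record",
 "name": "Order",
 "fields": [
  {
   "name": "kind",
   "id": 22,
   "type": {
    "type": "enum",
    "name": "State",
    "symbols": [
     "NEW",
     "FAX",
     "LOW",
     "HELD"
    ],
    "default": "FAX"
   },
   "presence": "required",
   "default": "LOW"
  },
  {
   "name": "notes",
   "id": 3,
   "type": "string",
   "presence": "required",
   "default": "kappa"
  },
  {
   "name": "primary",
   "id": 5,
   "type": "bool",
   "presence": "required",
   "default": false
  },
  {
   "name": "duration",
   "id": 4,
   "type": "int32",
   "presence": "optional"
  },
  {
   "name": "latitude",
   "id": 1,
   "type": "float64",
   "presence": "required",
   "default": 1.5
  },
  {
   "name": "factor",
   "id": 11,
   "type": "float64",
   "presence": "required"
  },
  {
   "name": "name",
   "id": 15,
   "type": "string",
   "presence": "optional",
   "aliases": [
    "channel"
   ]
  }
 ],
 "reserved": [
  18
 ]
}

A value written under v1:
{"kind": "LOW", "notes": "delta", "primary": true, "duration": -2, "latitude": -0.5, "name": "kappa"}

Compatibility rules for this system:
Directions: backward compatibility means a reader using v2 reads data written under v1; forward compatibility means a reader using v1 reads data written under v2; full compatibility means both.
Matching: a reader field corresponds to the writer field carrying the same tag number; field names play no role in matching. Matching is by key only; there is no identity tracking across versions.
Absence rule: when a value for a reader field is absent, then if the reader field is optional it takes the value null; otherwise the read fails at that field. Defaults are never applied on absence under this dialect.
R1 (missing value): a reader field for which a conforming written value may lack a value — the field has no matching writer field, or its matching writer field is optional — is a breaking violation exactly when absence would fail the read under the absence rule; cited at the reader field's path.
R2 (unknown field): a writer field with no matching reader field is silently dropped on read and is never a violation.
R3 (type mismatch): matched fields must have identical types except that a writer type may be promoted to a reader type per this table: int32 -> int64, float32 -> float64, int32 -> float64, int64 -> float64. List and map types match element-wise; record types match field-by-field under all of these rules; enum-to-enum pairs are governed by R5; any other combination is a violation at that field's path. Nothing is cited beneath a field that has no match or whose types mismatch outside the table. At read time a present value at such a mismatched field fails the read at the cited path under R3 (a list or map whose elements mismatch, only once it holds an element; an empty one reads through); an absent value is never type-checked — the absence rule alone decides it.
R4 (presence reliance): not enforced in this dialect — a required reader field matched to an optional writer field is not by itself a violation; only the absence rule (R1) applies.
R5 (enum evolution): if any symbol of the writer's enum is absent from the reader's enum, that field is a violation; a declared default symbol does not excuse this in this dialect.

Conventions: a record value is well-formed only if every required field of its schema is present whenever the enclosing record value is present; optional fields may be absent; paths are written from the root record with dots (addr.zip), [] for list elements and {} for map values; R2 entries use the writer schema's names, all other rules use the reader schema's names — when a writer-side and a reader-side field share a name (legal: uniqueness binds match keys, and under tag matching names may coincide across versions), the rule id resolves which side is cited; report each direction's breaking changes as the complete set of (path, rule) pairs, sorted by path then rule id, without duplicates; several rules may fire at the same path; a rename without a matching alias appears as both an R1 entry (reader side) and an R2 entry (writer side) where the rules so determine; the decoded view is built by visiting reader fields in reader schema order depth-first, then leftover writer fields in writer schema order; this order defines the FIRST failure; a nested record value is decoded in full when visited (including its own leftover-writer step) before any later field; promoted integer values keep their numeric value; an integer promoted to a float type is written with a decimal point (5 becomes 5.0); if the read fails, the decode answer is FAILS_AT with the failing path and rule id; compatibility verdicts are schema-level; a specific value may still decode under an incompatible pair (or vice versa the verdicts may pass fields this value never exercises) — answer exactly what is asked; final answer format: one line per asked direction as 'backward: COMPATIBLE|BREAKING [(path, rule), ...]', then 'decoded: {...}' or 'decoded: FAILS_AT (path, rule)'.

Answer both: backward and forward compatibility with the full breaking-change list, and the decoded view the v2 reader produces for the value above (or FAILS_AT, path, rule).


backward: BREAKING [(factor, R1), (kind, R1), (primary, R1)]; forward: BREAKING [(kind, R1)]; decoded: FAILS_AT (kind, R1)

the writer's type comes first in each Order pair
backward analysis of Order with v2 as reader and v1 as writer:
  no writer field matches reader kind
  writer required, string -> string: reader notes maps from writer notes
  writer optional, bool -> bool: reader primary maps from writer primary
  writer optional, int32 -> int32: reader duration maps from writer duration
  writer required, float64 -> float64: reader latitude maps from writer latitude
  writer optional, float64 -> float64: reader factor maps from writer factor
  writer optional, string -> string: reader name maps from writer name
  leftover writer field: kind
  violation R1 at factor
  violation R1 at kind
  violation R1 at primary
  => backward: BREAKING (3)
forward analysis of Order with v1 as reader and v2 as writer:
  no writer field matches reader kind
  writer required, string -> string: reader notes maps from writer notes
  writer required, bool -> bool: reader primary maps from writer primary
  writer optional, int32 -> int32: reader duration maps from writer duration
  writer required, float64 -> float64: reader latitude maps from writer latitude
  writer required, float64 -> float64: reader factor maps from writer factor
  writer optional, string -> string: reader name maps from writer name
  leftover writer field: kind
  violation R1 at kind
  => forward: BREAKING (1)
migrating the Order value to v2:
  read fails at kind under R1 (no fill)
  => FAILS_AT (kind, R1)
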